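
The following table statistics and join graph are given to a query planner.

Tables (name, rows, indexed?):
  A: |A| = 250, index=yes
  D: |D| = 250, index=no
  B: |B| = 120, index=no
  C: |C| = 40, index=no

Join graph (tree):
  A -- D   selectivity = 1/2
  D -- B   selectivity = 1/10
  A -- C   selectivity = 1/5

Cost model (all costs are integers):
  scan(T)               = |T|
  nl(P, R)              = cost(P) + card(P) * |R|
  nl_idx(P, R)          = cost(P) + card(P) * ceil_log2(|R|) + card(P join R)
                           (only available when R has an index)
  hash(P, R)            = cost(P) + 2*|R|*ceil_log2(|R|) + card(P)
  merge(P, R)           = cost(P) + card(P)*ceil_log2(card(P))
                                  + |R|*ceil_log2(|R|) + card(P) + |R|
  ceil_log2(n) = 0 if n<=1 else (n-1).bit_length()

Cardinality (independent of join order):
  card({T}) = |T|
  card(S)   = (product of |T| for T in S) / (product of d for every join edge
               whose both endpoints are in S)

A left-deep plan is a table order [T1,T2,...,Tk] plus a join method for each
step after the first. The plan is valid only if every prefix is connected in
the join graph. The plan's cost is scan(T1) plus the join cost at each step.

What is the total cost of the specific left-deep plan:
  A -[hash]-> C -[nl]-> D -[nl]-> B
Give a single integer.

step 1: scan A: cost=250, card=250
step 2: join C via hash
    card(P join C) = 250*40/(5) = 2000
    cost = 250 + 2*40*6 + 250 = 980
step 3: join D via nl
    card(P join D) = 2000*250/(2) = 250000
    cost = 980 + 2000*250 = 500980
step 4: join B via nl
    card(P join B) = 250000*120/(10) = 3000000
    cost = 500980 + 250000*120 = 30500980

30500980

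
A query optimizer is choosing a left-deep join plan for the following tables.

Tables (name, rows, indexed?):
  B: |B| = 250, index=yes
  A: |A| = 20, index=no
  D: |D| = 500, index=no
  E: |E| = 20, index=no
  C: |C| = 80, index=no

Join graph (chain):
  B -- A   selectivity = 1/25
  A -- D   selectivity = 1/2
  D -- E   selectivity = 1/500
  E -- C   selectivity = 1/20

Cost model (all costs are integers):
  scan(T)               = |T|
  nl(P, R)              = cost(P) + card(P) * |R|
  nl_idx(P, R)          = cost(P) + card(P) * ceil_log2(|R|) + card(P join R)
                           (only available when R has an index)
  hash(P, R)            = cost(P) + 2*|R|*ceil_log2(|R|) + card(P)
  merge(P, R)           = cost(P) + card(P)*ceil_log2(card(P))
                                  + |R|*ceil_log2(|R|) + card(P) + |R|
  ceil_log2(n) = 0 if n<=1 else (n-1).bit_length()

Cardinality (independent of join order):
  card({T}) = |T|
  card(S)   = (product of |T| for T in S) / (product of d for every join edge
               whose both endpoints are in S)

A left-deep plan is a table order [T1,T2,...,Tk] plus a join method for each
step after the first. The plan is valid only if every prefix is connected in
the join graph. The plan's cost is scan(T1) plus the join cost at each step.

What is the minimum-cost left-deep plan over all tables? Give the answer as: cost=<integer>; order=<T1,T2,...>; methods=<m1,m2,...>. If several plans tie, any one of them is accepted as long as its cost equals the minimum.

cost=7040; order=D,E,C,A,B; methods=hash,merge,hash,hash

Selinger DP (subsets sized 1..n):
  {B}: scan cost=250, card=250
  {A}: scan cost=20, card=20
  {D}: scan cost=500, card=500
  {E}: scan cost=20, card=20
  {C}: scan cost=80, card=80
  {AB}: card=200; try (B,nl_idx)→380, (A,hash)→700, (B,merge)→2390, (A,merge)→2620, (B,hash)→4040, (B,nl)→5020 …(+1); best=380 via (B,nl_idx)
  {AD}: card=5000; try (A,hash)→1200, (D,merge)→5140, (A,merge)→5620, (D,hash)→9040, (D,nl)→10020, (A,nl)→10500; best=1200 via (A,hash)
  {DE}: card=20; try (E,hash)→1200, (D,merge)→5140, (E,merge)→5620, (D,hash)→9040, (D,nl)→10020, (E,nl)→10500; best=1200 via (E,hash)
  {CE}: card=80; try (E,hash)→360, (C,merge)→780, (E,merge)→840, (C,hash)→1160, (C,nl)→1620, (E,nl)→1680; best=360 via (E,hash)
  {ABD}: card=50000; try (D,merge)→7180, (D,hash)→9580, (B,hash)→10200, (B,merge)→73450, (B,nl_idx)→91200, (D,nl)→100380 …(+1); best=7180 via (D,merge)
  {ADE}: card=200; try (A,hash)→1420, (A,merge)→1440, (A,nl)→1600, (E,hash)→6400, (E,merge)→71320, (E,nl)→101200; best=1420 via (A,hash)
  {CDE}: card=80; try (C,merge)→1960, (C,hash)→2340, (C,nl)→2800, (D,merge)→6000, (D,hash)→9440, (D,nl)→40360; best=1960 via (C,merge)
  {ABDE}: card=2000; try (B,nl_idx)→5020, (B,merge)→5470, (B,hash)→5620, (B,nl)→51420, (E,hash)→57380, (E,merge)→857300 …(+1); best=5020 via (B,nl_idx)
  {ACDE}: card=800; try (A,hash)→2240, (A,merge)→2720, (C,hash)→2740, (A,nl)→3560, (C,merge)→3860, (C,nl)→17420; best=2240 via (A,hash)
  {ABCDE}: card=8000; try (B,hash)→7040, (C,hash)→8140, (B,merge)→13290, (B,nl_idx)→16640, (C,merge)→29660, (C,nl)→165020 …(+1); best=7040 via (B,hash)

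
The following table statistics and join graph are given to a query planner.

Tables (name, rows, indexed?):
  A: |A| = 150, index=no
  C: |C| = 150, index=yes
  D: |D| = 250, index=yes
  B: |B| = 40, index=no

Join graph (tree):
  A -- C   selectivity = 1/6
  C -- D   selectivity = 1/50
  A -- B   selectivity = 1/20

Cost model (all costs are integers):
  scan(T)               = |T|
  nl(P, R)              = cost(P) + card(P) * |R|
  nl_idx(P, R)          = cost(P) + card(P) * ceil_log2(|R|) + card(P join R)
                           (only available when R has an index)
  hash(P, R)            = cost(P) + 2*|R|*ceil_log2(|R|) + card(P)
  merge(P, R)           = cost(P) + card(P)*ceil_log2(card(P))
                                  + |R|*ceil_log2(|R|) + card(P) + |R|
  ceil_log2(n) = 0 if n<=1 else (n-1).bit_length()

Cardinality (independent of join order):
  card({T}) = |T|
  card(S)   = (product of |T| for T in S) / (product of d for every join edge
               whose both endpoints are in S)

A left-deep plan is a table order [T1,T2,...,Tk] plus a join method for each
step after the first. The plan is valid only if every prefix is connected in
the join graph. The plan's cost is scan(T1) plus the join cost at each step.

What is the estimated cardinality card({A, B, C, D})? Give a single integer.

Tables in S: A(150), B(40), C(150), D(250)
Edges inside S: A-C(d=6), C-D(d=50), A-B(d=20)
numerator = 150 * 40 * 150 * 250 = 225000000
denominator = 6 * 50 * 20 = 6000
card(S) = 225000000 / 6000 = 37500

37500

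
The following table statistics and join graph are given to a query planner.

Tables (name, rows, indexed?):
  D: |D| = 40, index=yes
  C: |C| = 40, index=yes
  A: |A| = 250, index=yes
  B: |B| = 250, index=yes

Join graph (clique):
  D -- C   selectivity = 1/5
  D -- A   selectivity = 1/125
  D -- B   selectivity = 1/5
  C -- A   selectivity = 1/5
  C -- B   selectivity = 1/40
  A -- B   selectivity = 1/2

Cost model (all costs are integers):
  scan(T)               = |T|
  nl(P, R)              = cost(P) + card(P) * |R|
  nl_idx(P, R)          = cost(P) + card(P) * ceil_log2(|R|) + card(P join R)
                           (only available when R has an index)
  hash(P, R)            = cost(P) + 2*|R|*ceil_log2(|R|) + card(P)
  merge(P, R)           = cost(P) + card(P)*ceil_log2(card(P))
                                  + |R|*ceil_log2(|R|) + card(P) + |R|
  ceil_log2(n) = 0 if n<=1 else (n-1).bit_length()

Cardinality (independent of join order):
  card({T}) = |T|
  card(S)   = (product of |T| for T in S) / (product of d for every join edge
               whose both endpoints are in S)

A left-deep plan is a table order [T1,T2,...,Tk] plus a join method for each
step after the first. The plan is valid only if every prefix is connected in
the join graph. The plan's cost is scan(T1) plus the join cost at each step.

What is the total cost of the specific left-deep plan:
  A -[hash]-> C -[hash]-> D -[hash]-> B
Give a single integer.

7588

step 1: scan A: cost=250, card=250
step 2: join C via hash
    card(P join C) = 250*40/(5) = 2000
    cost = 250 + 2*40*6 + 250 = 980
step 3: join D via hash
    card(P join D) = 2000*40/(5*125) = 128
    cost = 980 + 2*40*6 + 2000 = 3460
step 4: join B via hash
    card(P join B) = 128*250/(5*40*2) = 80
    cost = 3460 + 2*250*8 + 128 = 7588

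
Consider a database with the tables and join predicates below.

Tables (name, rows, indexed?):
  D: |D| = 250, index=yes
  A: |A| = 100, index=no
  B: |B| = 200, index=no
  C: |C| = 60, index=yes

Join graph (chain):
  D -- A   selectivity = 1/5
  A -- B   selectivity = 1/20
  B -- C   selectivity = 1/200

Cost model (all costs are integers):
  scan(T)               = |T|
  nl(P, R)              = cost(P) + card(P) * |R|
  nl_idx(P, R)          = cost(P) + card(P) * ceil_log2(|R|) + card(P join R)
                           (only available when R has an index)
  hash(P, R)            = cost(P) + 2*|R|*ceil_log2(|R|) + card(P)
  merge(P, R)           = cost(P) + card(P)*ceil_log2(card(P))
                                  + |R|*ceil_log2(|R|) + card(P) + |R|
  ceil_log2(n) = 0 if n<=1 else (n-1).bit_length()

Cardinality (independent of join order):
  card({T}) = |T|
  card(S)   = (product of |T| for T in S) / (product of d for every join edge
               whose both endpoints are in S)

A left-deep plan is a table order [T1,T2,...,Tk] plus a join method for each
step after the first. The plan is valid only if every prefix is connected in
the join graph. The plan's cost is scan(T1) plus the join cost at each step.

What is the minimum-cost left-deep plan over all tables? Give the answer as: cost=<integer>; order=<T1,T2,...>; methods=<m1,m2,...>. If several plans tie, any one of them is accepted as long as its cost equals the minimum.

cost=6640; order=B,C,A,D; methods=hash,merge,hash

Selinger DP (subsets sized 1..n):
  {D}: scan cost=250, card=250
  {A}: scan cost=100, card=100
  {B}: scan cost=200, card=200
  {C}: scan cost=60, card=60
  {AD}: card=5000; try (A,hash)→1900, (D,merge)→3150, (A,merge)→3300, (D,hash)→4200, (D,nl_idx)→5900, (D,nl)→25100 …(+1); best=1900 via (A,hash)
  {AB}: card=1000; try (A,hash)→1800, (B,merge)→2700, (A,merge)→2800, (B,hash)→3400, (B,nl)→20100, (A,nl)→20200; best=1800 via (A,hash)
  {BC}: card=60; try (C,hash)→1120, (C,nl_idx)→1460, (B,merge)→2280, (C,merge)→2420, (B,hash)→3320, (B,nl)→12060 …(+1); best=1120 via (C,hash)
  {ABD}: card=50000; try (D,hash)→6800, (B,hash)→10100, (D,merge)→15050, (D,nl_idx)→59800, (B,merge)→73700, (D,nl)→251800 …(+1); best=6800 via (D,hash)
  {ABC}: card=300; try (A,merge)→2340, (A,hash)→2580, (C,hash)→3520, (A,nl)→7120, (C,nl_idx)→8100, (C,merge)→13220 …(+1); best=2340 via (A,merge)
  {ABCD}: card=15000; try (D,hash)→6640, (D,merge)→7590, (D,nl_idx)→19740, (C,hash)→57520, (D,nl)→77340, (C,nl_idx)→321800 …(+2); best=6640 via (D,hash)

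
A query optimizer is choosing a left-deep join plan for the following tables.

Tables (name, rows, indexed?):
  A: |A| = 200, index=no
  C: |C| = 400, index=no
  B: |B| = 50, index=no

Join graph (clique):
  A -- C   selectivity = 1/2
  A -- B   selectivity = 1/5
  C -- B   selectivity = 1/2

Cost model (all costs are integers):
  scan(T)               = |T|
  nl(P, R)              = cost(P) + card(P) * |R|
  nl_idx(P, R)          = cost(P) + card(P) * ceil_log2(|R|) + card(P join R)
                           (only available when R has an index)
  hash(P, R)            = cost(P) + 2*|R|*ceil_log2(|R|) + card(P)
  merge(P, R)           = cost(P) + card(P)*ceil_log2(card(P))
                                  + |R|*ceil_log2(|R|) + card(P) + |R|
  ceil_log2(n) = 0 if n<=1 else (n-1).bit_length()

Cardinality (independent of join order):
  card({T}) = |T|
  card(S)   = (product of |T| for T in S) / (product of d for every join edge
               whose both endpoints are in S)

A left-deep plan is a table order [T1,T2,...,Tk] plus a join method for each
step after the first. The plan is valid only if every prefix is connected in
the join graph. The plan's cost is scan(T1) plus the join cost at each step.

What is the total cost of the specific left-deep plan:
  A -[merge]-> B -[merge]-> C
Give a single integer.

step 1: scan A: cost=200, card=200
step 2: join B via merge
    card(P join B) = 200*50/(5) = 2000
    cost = 200 + 200*8 + 50*6 + 200 + 50 = 2350
step 3: join C via merge
    card(P join C) = 2000*400/(2*2) = 200000
    cost = 2350 + 2000*11 + 400*9 + 2000 + 400 = 30350

30350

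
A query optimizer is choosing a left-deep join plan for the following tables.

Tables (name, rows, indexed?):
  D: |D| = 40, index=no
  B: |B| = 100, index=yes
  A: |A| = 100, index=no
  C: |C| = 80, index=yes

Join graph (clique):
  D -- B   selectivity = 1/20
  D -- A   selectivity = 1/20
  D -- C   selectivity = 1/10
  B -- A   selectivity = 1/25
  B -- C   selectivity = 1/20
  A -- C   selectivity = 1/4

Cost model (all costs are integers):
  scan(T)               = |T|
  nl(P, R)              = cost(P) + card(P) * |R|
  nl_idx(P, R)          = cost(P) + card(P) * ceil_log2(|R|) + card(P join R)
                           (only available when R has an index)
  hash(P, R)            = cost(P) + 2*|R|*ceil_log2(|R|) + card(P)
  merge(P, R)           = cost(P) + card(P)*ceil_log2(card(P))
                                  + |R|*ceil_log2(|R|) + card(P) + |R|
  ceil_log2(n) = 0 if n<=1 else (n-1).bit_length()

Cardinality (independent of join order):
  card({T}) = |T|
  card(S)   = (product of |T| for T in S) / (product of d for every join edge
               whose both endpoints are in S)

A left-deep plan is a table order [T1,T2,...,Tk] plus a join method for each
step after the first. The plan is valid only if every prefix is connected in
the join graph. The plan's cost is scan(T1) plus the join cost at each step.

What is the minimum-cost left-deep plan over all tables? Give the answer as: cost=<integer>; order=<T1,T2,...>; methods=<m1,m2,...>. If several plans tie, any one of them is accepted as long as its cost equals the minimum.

Selinger DP (subsets sized 1..n):
  {D}: scan cost=40, card=40
  {B}: scan cost=100, card=100
  {A}: scan cost=100, card=100
  {C}: scan cost=80, card=80
  {BD}: card=200; try (B,nl_idx)→520, (D,hash)→680, (B,merge)→1120, (D,merge)→1180, (B,hash)→1480, (B,nl)→4040 …(+1); best=520 via (B,nl_idx)
  {AD}: card=200; try (D,hash)→680, (A,merge)→1120, (D,merge)→1180, (A,hash)→1480, (A,nl)→4040, (D,nl)→4100; best=680 via (D,hash)
  {CD}: card=320; try (D,hash)→640, (C,nl_idx)→640, (C,merge)→960, (D,merge)→1000, (C,hash)→1200, (C,nl)→3240 …(+1); best=640 via (D,hash)
  {AB}: card=400; try (B,nl_idx)→1200, (B,hash)→1600, (A,hash)→1600, (B,merge)→1700, (A,merge)→1700, (B,nl)→10100 …(+1); best=1200 via (B,nl_idx)
  {BC}: card=400; try (B,nl_idx)→1040, (C,nl_idx)→1200, (C,hash)→1320, (B,merge)→1520, (C,merge)→1540, (B,hash)→1560 …(+2); best=1040 via (B,nl_idx)
  {AC}: card=2000; try (C,hash)→1320, (A,merge)→1520, (C,merge)→1540, (A,hash)→1560, (C,nl_idx)→2800, (A,nl)→8080 …(+1); best=1320 via (C,hash)
  {ABD}: card=40; try (D,hash)→2080, (B,nl_idx)→2120, (A,hash)→2120, (B,hash)→2280, (A,merge)→3120, (B,merge)→3280 …(+4); best=2080 via (D,hash)
  {BCD}: card=80; try (C,hash)→1840, (D,hash)→1920, (C,nl_idx)→2000, (B,hash)→2360, (C,merge)→2960, (B,nl_idx)→2960 …(+5); best=1840 via (C,hash)
  {ACD}: card=400; try (C,hash)→2000, (A,hash)→2360, (C,nl_idx)→2480, (C,merge)→3120, (D,hash)→3800, (A,merge)→4640 …(+4); best=2000 via (C,hash)
  {ABC}: card=400; try (C,hash)→2720, (A,hash)→2840, (C,nl_idx)→4400, (B,hash)→4720, (C,merge)→5840, (A,merge)→5840 …(+5); best=2720 via (C,hash)
  {ABCD}: card=4; try (C,nl_idx)→2364, (C,merge)→3000, (C,hash)→3240, (A,merge)→3280, (A,hash)→3320, (D,hash)→3600 …(+8); best=2364 via (C,nl_idx)

cost=2364; order=A,B,D,C; methods=nl_idx,hash,nl_idx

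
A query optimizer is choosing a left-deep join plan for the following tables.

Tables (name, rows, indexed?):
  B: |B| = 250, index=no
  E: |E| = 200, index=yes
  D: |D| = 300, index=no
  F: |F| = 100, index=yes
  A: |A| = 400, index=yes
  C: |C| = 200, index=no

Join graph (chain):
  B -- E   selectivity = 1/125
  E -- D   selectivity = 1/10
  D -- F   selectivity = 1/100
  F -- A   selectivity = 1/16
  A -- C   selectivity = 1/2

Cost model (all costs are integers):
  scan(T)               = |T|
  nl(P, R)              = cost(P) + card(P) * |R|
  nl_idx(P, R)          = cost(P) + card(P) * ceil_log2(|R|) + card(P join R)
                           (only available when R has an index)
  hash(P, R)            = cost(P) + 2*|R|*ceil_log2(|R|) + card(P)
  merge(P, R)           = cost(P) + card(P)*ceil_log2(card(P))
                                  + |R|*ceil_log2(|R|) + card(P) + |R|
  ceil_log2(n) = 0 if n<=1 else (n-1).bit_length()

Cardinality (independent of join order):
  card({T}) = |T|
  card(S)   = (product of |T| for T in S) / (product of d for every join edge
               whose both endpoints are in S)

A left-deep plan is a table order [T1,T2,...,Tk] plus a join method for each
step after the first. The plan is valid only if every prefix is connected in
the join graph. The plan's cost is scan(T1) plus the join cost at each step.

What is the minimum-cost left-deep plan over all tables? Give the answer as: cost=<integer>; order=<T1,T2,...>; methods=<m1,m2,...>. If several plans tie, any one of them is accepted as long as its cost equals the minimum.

cost=337900; order=D,F,E,B,A,C; methods=hash,hash,hash,hash,hash

Selinger DP (subsets sized 1..n):
  {B}: scan cost=250, card=250
  {E}: scan cost=200, card=200
  {D}: scan cost=300, card=300
  {F}: scan cost=100, card=100
  {A}: scan cost=400, card=400
  {C}: scan cost=200, card=200
  {BE}: card=400; try (E,nl_idx)→2650, (E,hash)→3700, (B,merge)→4250, (E,merge)→4300, (B,hash)→4400, (B,nl)→50200 …(+1); best=2650 via (E,nl_idx)
  {DE}: card=6000; try (E,hash)→3800, (D,merge)→5000, (E,merge)→5100, (D,hash)→5800, (E,nl_idx)→8700, (D,nl)→60200 …(+1); best=3800 via (E,hash)
  {DF}: card=300; try (F,hash)→2000, (F,nl_idx)→2700, (D,merge)→3900, (F,merge)→4100, (D,hash)→5600, (D,nl)→30100 …(+1); best=2000 via (F,hash)
  {AF}: card=2500; try (F,hash)→2200, (A,nl_idx)→3500, (A,merge)→4900, (F,merge)→5200, (F,nl_idx)→5700, (A,hash)→7400 …(+2); best=2200 via (F,hash)
  {AC}: card=40000; try (C,hash)→4000, (A,merge)→6000, (C,merge)→6200, (A,hash)→7600, (A,nl_idx)→42000, (A,nl)→80200 …(+1); best=4000 via (C,hash)
  {BDE}: card=12000; try (D,hash)→8450, (D,merge)→9650, (B,hash)→13800, (B,merge)→90050, (D,nl)→122650, (B,nl)→1503800; best=8450 via (D,hash)
  {DEF}: card=6000; try (E,hash)→5500, (E,merge)→6800, (E,nl_idx)→10400, (F,hash)→11200, (F,nl_idx)→51800, (E,nl)→62000 …(+2); best=5500 via (E,hash)
  {ADF}: card=7500; try (A,merge)→9000, (A,hash)→9500, (D,hash)→10100, (A,nl_idx)→12200, (D,merge)→37700, (A,nl)→122000 …(+1); best=9000 via (A,merge)
  {ACF}: card=250000; try (C,hash)→7900, (C,merge)→36500, (F,hash)→45400, (C,nl)→502200, (F,nl_idx)→534000, (F,merge)→684800 …(+1); best=7900 via (C,hash)
  {BDEF}: card=12000; try (B,hash)→15500, (F,hash)→21850, (B,merge)→91750, (F,nl_idx)→104450, (F,merge)→189250, (F,nl)→1208450 …(+1); best=15500 via (B,hash)
  {ADEF}: card=150000; try (A,hash)→18700, (E,hash)→19700, (A,merge)→93500, (E,merge)→115800, (A,nl_idx)→209500, (E,nl_idx)→219000 …(+2); best=18700 via (A,hash)
  {ACDF}: card=750000; try (C,hash)→19700, (C,merge)→115800, (D,hash)→263300, (C,nl)→1509000, (D,merge)→4760900, (D,nl)→75007900; best=19700 via (C,hash)
  {ABDEF}: card=300000; try (A,hash)→34700, (B,hash)→172700, (A,merge)→199500, (A,nl_idx)→423500, (B,merge)→2870950, (A,nl)→4815500 …(+1); best=34700 via (A,hash)
  {ACDEF}: card=15000000; try (C,hash)→171900, (E,hash)→772900, (C,merge)→2870500, (E,merge)→15771500, (E,nl_idx)→21019700, (C,nl)→30018700 …(+1); best=171900 via (C,hash)
  {ABCDEF}: card=30000000; try (C,hash)→337900, (C,merge)→6036500, (B,hash)→15175900, (C,nl)→60034700, (B,merge)→375174150, (B,nl)→3750171900; best=337900 via (C,hash)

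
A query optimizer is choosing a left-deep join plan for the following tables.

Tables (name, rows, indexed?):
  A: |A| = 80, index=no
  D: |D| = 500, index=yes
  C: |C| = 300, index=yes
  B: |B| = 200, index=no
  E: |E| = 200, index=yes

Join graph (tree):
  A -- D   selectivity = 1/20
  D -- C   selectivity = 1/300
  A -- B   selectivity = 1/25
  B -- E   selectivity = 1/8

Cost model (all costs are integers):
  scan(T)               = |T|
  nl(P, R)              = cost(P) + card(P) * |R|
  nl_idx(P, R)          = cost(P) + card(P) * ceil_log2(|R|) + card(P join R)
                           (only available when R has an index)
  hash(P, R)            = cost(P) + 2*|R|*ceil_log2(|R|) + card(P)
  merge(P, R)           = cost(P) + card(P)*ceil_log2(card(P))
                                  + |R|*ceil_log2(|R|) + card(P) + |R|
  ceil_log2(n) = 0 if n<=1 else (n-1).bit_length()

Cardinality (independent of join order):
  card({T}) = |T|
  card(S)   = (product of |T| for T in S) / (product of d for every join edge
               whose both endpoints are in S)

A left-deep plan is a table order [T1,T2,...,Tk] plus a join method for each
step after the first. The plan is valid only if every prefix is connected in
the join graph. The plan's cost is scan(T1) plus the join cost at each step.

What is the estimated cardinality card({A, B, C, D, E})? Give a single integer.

Tables in S: A(80), B(200), C(300), D(500), E(200)
Edges inside S: A-D(d=20), D-C(d=300), A-B(d=25), B-E(d=8)
numerator = 80 * 200 * 300 * 500 * 200 = 480000000000
denominator = 20 * 300 * 25 * 8 = 1200000
card(S) = 480000000000 / 1200000 = 400000

400000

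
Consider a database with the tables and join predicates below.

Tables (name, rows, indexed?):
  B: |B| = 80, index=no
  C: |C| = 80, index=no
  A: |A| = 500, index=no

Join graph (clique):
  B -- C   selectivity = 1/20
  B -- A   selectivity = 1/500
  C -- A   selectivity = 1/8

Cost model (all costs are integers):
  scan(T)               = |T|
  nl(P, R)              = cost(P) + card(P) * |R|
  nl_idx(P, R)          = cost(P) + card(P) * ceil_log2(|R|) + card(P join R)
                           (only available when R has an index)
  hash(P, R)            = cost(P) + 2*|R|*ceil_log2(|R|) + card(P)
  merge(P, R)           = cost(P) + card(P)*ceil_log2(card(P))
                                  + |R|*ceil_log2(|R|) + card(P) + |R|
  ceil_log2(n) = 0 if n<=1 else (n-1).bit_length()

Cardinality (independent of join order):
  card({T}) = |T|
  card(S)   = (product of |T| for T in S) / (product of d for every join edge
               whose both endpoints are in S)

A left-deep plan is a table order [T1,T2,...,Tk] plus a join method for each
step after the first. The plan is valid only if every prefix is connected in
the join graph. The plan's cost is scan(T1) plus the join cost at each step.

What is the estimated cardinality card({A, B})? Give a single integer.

80

Tables in S: A(500), B(80)
Edges inside S: B-A(d=500)
numerator = 500 * 80 = 40000
denominator = 500 = 500
card(S) = 40000 / 500 = 80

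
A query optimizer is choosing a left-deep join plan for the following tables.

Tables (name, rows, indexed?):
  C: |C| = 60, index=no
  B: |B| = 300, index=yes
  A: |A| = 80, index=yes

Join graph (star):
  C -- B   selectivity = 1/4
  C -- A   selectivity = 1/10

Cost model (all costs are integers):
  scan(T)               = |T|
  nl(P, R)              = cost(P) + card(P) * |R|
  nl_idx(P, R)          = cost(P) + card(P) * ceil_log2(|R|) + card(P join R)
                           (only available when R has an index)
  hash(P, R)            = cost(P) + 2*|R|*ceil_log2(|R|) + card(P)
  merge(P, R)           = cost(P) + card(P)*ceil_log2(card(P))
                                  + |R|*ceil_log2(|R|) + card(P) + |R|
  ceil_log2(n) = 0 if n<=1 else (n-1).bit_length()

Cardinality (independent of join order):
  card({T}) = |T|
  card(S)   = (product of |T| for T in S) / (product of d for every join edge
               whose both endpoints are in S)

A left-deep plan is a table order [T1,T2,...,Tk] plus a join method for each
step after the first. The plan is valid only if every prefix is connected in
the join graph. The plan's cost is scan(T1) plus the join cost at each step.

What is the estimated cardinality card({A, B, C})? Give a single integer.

Tables in S: A(80), B(300), C(60)
Edges inside S: C-B(d=4), C-A(d=10)
numerator = 80 * 300 * 60 = 1440000
denominator = 4 * 10 = 40
card(S) = 1440000 / 40 = 36000

36000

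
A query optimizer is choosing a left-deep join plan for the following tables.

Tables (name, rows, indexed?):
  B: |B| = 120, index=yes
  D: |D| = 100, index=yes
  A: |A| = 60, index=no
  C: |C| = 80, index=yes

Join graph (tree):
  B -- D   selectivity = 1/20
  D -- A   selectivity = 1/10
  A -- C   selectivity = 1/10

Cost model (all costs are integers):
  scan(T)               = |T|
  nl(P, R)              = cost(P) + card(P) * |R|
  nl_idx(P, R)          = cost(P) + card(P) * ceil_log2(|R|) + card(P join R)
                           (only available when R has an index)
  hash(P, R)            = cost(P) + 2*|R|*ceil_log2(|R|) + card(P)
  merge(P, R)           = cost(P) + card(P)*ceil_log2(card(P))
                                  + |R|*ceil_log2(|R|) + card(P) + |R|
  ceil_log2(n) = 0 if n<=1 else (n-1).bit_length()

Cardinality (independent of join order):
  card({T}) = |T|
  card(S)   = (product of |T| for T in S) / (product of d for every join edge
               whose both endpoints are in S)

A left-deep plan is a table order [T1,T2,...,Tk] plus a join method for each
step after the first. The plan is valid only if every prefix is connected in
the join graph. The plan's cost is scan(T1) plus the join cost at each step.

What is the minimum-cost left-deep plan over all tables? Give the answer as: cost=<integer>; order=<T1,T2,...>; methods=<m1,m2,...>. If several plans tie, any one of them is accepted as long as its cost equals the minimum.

cost=7440; order=D,B,A,C; methods=nl_idx,hash,hash

Selinger DP (subsets sized 1..n):
  {B}: scan cost=120, card=120
  {D}: scan cost=100, card=100
  {A}: scan cost=60, card=60
  {C}: scan cost=80, card=80
  {BD}: card=600; try (B,nl_idx)→1400, (D,nl_idx)→1560, (D,hash)→1640, (B,merge)→1860, (D,merge)→1880, (B,hash)→1880 …(+2); best=1400 via (B,nl_idx)
  {AD}: card=600; try (A,hash)→920, (D,nl_idx)→1080, (D,merge)→1280, (A,merge)→1320, (D,hash)→1520, (D,nl)→6060 …(+1); best=920 via (A,hash)
  {AC}: card=480; try (A,hash)→880, (C,nl_idx)→960, (C,merge)→1120, (A,merge)→1140, (C,hash)→1240, (C,nl)→4860 …(+1); best=880 via (A,hash)
  {ABD}: card=3600; try (A,hash)→2720, (B,hash)→3200, (A,merge)→8420, (B,merge)→8480, (B,nl_idx)→8720, (A,nl)→37400 …(+1); best=2720 via (A,hash)
  {ACD}: card=4800; try (C,hash)→2640, (D,hash)→2760, (D,merge)→6480, (C,merge)→8160, (D,nl_idx)→9040, (C,nl_idx)→9920 …(+2); best=2640 via (C,hash)
  {ABCD}: card=28800; try (C,hash)→7440, (B,hash)→9120, (C,merge)→50160, (C,nl_idx)→56720, (B,nl_idx)→65040, (B,merge)→70800 …(+2); best=7440 via (C,hash)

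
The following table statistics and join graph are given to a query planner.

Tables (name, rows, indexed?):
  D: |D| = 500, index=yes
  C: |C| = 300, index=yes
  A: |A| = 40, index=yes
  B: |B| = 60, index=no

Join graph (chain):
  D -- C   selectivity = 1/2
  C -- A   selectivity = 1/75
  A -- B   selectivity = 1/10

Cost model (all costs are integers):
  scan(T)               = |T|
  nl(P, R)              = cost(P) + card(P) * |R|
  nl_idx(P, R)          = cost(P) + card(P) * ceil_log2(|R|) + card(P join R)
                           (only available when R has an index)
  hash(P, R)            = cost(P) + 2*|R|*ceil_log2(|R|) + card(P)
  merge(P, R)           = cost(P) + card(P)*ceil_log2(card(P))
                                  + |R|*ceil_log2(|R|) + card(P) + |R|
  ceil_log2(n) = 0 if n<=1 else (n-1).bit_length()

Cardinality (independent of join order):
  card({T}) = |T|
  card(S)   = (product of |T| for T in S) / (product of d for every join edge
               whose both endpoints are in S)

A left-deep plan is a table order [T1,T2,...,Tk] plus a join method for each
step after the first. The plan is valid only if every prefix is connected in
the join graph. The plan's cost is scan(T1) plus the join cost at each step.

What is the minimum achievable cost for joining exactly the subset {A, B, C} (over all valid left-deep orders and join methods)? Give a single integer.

1440

Selinger DP over subsets of {A,B,C}:
  {C}: scan cost=300, card=300
  {A}: scan cost=40, card=40
  {B}: scan cost=60, card=60
  {AC}: card=160; try (C,nl_idx)→560, (A,hash)→1080, (A,nl_idx)→2260, (C,merge)→3320, (A,merge)→3580, (C,hash)→5480 …(+2); best=560 via (C,nl_idx)
  {AB}: card=240; try (A,hash)→600, (A,nl_idx)→660, (B,merge)→740, (A,merge)→760, (B,hash)→800, (B,nl)→2440 …(+1); best=600 via (A,hash)
  {ABC}: card=960; try (B,hash)→1440, (B,merge)→2420, (C,nl_idx)→3720, (C,merge)→5760, (C,hash)→6240, (B,nl)→10160 …(+1); best=1440 via (B,hash)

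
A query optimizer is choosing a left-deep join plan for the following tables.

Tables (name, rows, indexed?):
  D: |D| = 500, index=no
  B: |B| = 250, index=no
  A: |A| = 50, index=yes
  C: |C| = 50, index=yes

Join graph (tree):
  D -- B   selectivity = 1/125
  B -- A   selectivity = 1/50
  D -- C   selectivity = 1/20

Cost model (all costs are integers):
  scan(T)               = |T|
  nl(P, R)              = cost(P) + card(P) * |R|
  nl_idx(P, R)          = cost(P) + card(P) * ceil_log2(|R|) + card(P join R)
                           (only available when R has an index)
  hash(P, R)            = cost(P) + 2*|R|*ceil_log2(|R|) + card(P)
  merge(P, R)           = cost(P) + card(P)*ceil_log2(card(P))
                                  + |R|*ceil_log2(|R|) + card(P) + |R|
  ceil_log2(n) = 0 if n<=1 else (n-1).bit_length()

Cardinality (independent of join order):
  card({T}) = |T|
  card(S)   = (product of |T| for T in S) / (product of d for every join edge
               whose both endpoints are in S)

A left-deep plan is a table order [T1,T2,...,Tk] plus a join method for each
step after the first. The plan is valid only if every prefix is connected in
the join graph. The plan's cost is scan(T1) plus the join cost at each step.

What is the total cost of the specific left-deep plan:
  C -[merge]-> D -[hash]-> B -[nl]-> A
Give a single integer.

step 1: scan C: cost=50, card=50
step 2: join D via merge
    card(P join D) = 50*500/(20) = 1250
    cost = 50 + 50*6 + 500*9 + 50 + 500 = 5400
step 3: join B via hash
    card(P join B) = 1250*250/(125) = 2500
    cost = 5400 + 2*250*8 + 1250 = 10650
step 4: join A via nl
    card(P join A) = 2500*50/(50) = 2500
    cost = 10650 + 2500*50 = 135650

135650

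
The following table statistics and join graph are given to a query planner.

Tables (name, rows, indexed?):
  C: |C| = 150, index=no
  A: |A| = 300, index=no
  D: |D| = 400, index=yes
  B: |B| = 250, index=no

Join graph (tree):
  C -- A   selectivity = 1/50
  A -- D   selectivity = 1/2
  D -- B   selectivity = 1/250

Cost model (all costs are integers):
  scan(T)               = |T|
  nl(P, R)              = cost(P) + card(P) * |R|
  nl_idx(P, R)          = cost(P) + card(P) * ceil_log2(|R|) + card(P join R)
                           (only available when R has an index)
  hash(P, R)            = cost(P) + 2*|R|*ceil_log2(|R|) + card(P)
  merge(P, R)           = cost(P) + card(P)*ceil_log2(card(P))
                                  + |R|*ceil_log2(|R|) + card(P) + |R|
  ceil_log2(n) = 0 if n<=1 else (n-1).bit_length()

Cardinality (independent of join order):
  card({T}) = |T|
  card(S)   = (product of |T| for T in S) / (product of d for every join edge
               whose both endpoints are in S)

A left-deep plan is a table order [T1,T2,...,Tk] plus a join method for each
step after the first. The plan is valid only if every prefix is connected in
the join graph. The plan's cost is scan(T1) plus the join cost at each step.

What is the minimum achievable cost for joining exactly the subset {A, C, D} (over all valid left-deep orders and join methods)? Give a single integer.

11100

Selinger DP over subsets of {A,C,D}:
  {C}: scan cost=150, card=150
  {A}: scan cost=300, card=300
  {D}: scan cost=400, card=400
  {AC}: card=900; try (C,hash)→3000, (A,merge)→4500, (C,merge)→4650, (A,hash)→5700, (A,nl)→45150, (C,nl)→45300; best=3000 via (C,hash)
  {AD}: card=60000; try (A,hash)→6200, (D,merge)→7300, (A,merge)→7400, (D,hash)→7800, (D,nl_idx)→63000, (D,nl)→120300 …(+1); best=6200 via (A,hash)
  {ACD}: card=180000; try (D,hash)→11100, (D,merge)→16900, (C,hash)→68600, (D,nl_idx)→191100, (D,nl)→363000, (C,merge)→1027550 …(+1); best=11100 via (D,hash)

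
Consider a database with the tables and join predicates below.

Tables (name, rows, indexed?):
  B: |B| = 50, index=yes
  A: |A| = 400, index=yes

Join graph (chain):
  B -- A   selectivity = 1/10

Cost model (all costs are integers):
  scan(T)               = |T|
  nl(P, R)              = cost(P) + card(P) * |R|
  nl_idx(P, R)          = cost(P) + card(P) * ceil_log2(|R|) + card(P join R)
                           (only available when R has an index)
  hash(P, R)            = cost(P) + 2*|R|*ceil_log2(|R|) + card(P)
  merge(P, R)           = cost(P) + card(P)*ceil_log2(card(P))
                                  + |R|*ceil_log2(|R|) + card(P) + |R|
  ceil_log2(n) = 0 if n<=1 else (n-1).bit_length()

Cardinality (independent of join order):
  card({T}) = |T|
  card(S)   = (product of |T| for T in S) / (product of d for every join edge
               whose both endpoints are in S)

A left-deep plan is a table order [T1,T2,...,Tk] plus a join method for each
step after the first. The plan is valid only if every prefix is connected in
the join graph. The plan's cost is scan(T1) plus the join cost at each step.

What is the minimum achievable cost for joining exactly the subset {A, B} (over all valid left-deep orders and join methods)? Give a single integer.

1400

Selinger DP over subsets of {A,B}:
  {B}: scan cost=50, card=50
  {A}: scan cost=400, card=400
  {AB}: card=2000; try (B,hash)→1400, (A,nl_idx)→2500, (A,merge)→4400, (B,merge)→4750, (B,nl_idx)→4800, (A,hash)→7300 …(+2); best=1400 via (B,hash)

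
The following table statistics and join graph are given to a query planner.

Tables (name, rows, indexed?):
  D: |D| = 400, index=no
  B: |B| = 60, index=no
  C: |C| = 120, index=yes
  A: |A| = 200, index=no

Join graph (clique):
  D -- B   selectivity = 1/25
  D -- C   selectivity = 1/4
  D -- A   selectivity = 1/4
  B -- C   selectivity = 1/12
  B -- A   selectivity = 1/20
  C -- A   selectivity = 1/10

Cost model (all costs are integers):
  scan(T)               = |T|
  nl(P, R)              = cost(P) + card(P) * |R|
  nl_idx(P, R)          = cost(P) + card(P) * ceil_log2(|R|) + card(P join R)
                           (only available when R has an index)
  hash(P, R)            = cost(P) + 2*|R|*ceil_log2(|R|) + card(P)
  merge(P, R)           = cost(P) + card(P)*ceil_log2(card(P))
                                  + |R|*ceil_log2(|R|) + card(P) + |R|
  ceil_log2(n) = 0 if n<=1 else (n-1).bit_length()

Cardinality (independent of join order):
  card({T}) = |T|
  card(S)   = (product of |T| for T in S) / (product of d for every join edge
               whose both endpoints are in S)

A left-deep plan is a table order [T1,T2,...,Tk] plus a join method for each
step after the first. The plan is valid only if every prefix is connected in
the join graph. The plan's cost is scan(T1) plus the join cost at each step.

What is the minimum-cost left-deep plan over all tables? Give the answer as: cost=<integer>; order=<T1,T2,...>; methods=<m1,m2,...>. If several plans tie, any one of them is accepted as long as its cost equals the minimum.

Selinger DP (subsets sized 1..n):
  {D}: scan cost=400, card=400
  {B}: scan cost=60, card=60
  {C}: scan cost=120, card=120
  {A}: scan cost=200, card=200
  {BD}: card=960; try (B,hash)→1520, (D,merge)→4480, (B,merge)→4820, (D,hash)→7320, (D,nl)→24060, (B,nl)→24400; best=1520 via (B,hash)
  {CD}: card=12000; try (C,hash)→2480, (D,merge)→5080, (C,merge)→5360, (D,hash)→7440, (C,nl_idx)→15200, (D,nl)→48120 …(+1); best=2480 via (C,hash)
  {AD}: card=20000; try (A,hash)→4000, (D,merge)→6000, (A,merge)→6200, (D,hash)→7600, (D,nl)→80200, (A,nl)→80400; best=4000 via (A,hash)
  {BC}: card=600; try (B,hash)→960, (C,nl_idx)→1080, (C,merge)→1440, (B,merge)→1500, (C,hash)→1800, (C,nl)→7260 …(+1); best=960 via (B,hash)
  {AB}: card=600; try (B,hash)→1120, (A,merge)→2280, (B,merge)→2420, (A,hash)→3320, (A,nl)→12060, (B,nl)→12200; best=1120 via (B,hash)
  {AC}: card=2400; try (C,hash)→2080, (A,merge)→2880, (C,merge)→2960, (A,hash)→3440, (C,nl_idx)→4000, (A,nl)→24120 …(+1); best=2080 via (C,hash)
  {BCD}: card=2400; try (C,hash)→4160, (D,hash)→8760, (C,nl_idx)→10640, (D,merge)→11560, (C,merge)→13040, (B,hash)→15200 …(+4); best=4160 via (C,hash)
  {ABD}: card=2400; try (A,hash)→5680, (D,hash)→8920, (D,merge)→11720, (A,merge)→13880, (B,hash)→24720, (A,nl)→193520 …(+3); best=5680 via (A,hash)
  {ACD}: card=60000; try (D,hash)→11680, (A,hash)→17680, (C,hash)→25680, (D,merge)→37280, (A,merge)→184280, (C,nl_idx)→204000 …(+4); best=11680 via (D,hash)
  {ABC}: card=600; try (C,hash)→3400, (A,hash)→4760, (B,hash)→5200, (C,nl_idx)→5920, (C,merge)→8680, (A,merge)→9360 …(+4); best=3400 via (C,hash)
  {ABCD}: card=600; try (C,hash)→9760, (A,hash)→9760, (D,hash)→11200, (D,merge)→14000, (C,nl_idx)→23080, (A,merge)→37160 …(+7); best=9760 via (C,hash)

cost=9760; order=D,B,A,C; methods=hash,hash,hash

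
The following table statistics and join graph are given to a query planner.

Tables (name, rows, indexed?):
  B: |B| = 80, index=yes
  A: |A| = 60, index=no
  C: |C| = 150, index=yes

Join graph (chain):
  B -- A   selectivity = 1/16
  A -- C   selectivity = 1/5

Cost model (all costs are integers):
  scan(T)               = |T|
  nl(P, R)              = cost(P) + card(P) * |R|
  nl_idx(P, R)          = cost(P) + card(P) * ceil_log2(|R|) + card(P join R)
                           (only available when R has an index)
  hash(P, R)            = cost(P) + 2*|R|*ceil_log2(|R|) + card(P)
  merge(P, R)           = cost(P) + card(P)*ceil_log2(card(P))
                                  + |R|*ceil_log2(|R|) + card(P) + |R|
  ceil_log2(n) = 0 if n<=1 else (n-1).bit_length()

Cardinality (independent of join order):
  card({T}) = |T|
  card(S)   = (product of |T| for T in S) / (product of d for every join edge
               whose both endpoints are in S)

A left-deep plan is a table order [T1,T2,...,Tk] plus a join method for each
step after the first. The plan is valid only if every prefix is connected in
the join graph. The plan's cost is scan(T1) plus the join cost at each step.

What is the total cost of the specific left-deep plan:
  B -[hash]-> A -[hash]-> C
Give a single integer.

step 1: scan B: cost=80, card=80
step 2: join A via hash
    card(P join A) = 80*60/(16) = 300
    cost = 80 + 2*60*6 + 80 = 880
step 3: join C via hash
    card(P join C) = 300*150/(5) = 9000
    cost = 880 + 2*150*8 + 300 = 3580

3580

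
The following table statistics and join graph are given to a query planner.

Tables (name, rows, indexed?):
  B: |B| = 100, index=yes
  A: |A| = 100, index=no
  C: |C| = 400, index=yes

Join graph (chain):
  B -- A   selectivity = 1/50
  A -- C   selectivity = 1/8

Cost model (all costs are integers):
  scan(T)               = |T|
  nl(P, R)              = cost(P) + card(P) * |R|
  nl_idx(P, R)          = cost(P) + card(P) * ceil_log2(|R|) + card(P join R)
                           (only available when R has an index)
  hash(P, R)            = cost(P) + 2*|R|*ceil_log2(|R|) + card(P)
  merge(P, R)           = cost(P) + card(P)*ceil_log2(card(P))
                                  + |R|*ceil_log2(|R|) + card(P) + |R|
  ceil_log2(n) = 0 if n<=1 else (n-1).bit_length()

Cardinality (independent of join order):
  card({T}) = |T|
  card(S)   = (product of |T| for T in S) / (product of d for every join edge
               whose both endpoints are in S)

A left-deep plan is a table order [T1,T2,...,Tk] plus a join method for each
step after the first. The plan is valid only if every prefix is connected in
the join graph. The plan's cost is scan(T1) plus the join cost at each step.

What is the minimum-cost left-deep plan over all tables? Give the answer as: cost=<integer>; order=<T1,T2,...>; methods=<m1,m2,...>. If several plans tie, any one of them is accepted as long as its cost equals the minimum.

cost=6800; order=A,B,C; methods=nl_idx,merge

Selinger DP (subsets sized 1..n):
  {B}: scan cost=100, card=100
  {A}: scan cost=100, card=100
  {C}: scan cost=400, card=400
  {AB}: card=200; try (B,nl_idx)→1000, (B,hash)→1600, (A,hash)→1600, (B,merge)→1700, (A,merge)→1700, (B,nl)→10100 …(+1); best=1000 via (B,nl_idx)
  {AC}: card=5000; try (A,hash)→2200, (C,merge)→4900, (A,merge)→5200, (C,nl_idx)→6000, (C,hash)→7400, (C,nl)→40100 …(+1); best=2200 via (A,hash)
  {ABC}: card=10000; try (C,merge)→6800, (C,hash)→8400, (B,hash)→8600, (C,nl_idx)→12800, (B,nl_idx)→47200, (B,merge)→73000 …(+2); best=6800 via (C,merge)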